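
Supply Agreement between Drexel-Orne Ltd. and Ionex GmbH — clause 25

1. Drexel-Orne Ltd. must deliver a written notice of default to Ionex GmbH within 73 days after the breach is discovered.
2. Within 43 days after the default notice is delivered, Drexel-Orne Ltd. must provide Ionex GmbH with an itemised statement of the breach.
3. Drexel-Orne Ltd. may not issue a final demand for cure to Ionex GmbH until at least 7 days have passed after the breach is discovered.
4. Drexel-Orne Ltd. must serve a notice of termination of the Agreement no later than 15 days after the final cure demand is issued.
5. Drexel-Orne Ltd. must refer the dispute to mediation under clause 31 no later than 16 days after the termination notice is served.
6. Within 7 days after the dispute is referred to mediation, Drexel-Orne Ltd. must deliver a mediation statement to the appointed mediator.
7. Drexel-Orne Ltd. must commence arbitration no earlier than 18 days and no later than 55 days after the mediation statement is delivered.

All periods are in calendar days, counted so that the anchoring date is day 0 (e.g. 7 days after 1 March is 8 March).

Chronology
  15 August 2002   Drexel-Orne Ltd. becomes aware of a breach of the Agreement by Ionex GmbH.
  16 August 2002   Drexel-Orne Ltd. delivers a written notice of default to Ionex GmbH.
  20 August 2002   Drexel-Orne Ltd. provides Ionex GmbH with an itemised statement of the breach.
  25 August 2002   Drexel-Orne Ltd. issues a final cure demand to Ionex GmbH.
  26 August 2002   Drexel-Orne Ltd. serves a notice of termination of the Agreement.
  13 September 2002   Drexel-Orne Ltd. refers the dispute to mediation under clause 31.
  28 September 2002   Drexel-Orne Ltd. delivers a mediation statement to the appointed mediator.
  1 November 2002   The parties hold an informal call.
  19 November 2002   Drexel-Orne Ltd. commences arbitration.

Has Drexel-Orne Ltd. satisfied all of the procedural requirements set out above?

(1) due by 15 August 2002 + 73 days = 27 October 2002; completed 16 August 2002, before the deadline.
(2) due by 16 August 2002 + 43 days = 28 September 2002; completed 20 August 2002, before the deadline.
(3) permitted from 15 August 2002 + 7 days = 22 August 2002 onward; done 25 August 2002 — permitted.
(4) due by 25 August 2002 + 15 days = 9 September 2002; completed 26 August 2002, before the deadline.
(5) due by 26 August 2002 + 16 days = 11 September 2002; 13 September 2002 misses that deadline by 2 days.

No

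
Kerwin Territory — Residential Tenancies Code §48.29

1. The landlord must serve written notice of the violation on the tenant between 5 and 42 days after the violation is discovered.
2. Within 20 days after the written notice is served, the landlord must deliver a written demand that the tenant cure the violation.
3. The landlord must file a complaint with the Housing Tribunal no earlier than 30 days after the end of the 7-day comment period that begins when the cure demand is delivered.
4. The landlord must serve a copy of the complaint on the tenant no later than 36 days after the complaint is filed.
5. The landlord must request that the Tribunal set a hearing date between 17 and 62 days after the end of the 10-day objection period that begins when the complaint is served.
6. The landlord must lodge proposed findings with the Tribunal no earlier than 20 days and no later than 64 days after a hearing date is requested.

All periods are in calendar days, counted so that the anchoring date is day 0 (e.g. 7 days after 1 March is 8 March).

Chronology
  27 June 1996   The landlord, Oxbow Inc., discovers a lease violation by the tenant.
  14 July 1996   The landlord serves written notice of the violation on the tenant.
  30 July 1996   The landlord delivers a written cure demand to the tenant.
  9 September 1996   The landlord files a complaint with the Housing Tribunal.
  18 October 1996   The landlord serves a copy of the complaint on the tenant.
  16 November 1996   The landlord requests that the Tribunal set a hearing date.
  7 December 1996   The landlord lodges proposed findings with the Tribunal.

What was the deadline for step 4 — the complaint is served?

15 October 1996

Step 4 runs from 9 September 1996, when the complaint is filed. 36 days after 9 September 1996 is 15 October 1996.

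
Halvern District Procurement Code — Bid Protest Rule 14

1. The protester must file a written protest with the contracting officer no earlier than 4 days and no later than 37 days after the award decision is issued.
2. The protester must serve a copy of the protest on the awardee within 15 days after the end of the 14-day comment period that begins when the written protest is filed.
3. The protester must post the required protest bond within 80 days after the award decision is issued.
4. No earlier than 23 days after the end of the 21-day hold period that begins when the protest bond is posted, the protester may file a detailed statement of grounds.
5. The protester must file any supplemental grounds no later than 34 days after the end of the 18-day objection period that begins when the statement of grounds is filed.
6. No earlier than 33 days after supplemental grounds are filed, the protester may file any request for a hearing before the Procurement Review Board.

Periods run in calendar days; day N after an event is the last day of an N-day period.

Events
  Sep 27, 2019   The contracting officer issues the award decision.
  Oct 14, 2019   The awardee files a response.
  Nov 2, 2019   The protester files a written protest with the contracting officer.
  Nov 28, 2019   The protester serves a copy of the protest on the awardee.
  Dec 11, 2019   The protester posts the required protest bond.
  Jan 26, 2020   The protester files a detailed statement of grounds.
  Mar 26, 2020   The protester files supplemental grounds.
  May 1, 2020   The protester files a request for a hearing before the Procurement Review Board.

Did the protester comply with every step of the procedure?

Step 1 — 4 and 37 days from Sep 27, 2019 (when the award decision is issued) are Oct 1, 2019 and Nov 3, 2019 respectively; done Nov 2, 2019 — within the window.
Step 2 — counting 15 days from Nov 16, 2019 (end of the 14-day comment period, which began when the written protest is filed on Nov 2, 2019) gives a deadline of Dec 1, 2019; completed Nov 28, 2019, before the deadline.
Step 3 — counting 80 days from Sep 27, 2019 (when the award decision is issued) gives a deadline of Dec 16, 2019; Dec 11, 2019 is within that limit.
Step 4 — must wait 23 days from Jan 1, 2020 (end of the 21-day hold period, which began when the protest bond is posted on Dec 11, 2019), so not before Jan 24, 2020; done Jan 26, 2020, after the minimum wait.
Step 5 — counting 34 days from Feb 13, 2020 (end of the 18-day objection period, which began when the statement of grounds is filed on Jan 26, 2020) gives a deadline of Mar 18, 2020; Mar 26, 2020 misses that deadline by 8 days.

No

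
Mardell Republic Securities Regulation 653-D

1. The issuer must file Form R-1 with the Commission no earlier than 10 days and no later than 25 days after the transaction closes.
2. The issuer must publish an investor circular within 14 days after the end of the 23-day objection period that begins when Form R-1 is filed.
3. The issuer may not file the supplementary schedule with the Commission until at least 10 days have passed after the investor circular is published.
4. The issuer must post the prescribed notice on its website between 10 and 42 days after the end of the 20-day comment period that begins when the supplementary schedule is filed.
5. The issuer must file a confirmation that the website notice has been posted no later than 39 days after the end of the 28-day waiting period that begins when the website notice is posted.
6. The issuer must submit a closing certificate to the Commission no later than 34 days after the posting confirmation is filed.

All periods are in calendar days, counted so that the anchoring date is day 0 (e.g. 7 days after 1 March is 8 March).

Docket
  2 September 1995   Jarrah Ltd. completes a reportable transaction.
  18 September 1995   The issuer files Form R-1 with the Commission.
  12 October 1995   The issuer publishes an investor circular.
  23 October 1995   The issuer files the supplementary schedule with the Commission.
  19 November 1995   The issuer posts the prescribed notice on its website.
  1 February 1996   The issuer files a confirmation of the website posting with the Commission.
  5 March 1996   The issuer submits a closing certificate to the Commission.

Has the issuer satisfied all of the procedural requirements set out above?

No

Step 1 — 10 and 25 days from 2 September 1995 (when the transaction closes) are 12 September 1995 and 27 September 1995 respectively; done 18 September 1995 — within the window.
Step 2 — counting 14 days from 11 October 1995 (end of the 23-day objection period, which began when Form R-1 is filed on 18 September 1995) gives a deadline of 25 October 1995; completed 12 October 1995, before the deadline.
Step 3 — must wait 10 days from 12 October 1995 (when the investor circular is published), so not before 22 October 1995; done 23 October 1995, after the minimum wait.
Step 4 — 10 and 42 days from 12 November 1995 (end of the 20-day comment period, which began when the supplementary schedule is filed on 23 October 1995) are 22 November 1995 and 24 December 1995 respectively; done 19 November 1995 — 3 days before the window opened.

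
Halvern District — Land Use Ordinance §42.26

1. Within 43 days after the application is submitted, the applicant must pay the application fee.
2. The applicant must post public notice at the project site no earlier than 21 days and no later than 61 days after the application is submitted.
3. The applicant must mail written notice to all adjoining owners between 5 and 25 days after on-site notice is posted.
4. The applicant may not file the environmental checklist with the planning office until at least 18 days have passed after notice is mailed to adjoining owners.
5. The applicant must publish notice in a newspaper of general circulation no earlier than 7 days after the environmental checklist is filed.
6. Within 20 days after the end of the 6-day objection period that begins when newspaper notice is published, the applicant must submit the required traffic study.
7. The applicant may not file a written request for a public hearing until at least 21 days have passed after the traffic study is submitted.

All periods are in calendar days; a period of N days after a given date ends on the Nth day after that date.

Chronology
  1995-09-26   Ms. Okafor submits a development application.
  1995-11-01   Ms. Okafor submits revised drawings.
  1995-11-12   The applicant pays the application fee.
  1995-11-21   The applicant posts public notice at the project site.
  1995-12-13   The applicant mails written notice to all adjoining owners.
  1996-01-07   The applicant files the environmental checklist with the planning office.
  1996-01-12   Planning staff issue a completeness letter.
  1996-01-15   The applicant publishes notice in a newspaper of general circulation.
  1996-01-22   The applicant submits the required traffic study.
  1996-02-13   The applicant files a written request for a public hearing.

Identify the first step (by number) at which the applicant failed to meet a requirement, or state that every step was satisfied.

Step 1: 43 days after 1995-09-26 (when the application is submitted) is 1995-11-08; 1995-11-12 misses that deadline by 4 days.

Step 1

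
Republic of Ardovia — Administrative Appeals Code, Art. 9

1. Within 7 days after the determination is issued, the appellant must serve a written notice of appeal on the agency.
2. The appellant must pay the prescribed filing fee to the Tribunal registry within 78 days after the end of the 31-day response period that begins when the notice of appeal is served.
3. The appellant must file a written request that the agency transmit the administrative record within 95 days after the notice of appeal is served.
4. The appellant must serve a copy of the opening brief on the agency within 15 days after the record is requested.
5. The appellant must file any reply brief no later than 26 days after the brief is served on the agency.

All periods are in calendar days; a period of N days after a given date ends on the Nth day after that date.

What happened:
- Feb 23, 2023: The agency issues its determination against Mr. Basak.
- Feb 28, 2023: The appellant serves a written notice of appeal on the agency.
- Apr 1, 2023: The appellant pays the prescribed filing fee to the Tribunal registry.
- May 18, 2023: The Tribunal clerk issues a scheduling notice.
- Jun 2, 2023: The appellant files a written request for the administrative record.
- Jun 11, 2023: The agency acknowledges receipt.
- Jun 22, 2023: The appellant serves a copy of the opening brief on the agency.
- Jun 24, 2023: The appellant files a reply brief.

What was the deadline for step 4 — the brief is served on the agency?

Jun 17, 2023

Step 4 runs from Jun 2, 2023, when the record is requested. 15 days after Jun 2, 2023 is Jun 17, 2023.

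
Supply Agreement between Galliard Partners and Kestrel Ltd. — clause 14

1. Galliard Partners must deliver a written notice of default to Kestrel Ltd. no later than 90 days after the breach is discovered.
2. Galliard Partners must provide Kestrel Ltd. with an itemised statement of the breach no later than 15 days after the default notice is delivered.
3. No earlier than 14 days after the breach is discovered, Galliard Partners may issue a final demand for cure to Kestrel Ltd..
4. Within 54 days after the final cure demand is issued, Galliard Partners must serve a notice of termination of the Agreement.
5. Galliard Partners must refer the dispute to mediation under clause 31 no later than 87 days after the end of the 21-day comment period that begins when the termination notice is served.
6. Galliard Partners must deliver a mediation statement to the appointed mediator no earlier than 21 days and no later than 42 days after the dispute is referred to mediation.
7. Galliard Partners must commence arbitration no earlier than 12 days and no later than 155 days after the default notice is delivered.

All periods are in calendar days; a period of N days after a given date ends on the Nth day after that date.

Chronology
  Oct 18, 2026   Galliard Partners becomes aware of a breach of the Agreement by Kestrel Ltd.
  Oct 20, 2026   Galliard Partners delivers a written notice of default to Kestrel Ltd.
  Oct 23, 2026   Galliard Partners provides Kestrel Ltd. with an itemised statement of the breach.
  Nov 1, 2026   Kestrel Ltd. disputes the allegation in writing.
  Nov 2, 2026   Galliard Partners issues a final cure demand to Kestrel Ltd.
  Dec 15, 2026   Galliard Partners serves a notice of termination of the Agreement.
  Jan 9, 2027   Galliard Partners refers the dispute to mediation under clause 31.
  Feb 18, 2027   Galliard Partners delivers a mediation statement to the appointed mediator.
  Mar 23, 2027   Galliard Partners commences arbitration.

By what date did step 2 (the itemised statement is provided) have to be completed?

Nov 4, 2026

Step 2 runs from Oct 20, 2026, when the default notice is delivered. 15 days after Oct 20, 2026 is Nov 4, 2026.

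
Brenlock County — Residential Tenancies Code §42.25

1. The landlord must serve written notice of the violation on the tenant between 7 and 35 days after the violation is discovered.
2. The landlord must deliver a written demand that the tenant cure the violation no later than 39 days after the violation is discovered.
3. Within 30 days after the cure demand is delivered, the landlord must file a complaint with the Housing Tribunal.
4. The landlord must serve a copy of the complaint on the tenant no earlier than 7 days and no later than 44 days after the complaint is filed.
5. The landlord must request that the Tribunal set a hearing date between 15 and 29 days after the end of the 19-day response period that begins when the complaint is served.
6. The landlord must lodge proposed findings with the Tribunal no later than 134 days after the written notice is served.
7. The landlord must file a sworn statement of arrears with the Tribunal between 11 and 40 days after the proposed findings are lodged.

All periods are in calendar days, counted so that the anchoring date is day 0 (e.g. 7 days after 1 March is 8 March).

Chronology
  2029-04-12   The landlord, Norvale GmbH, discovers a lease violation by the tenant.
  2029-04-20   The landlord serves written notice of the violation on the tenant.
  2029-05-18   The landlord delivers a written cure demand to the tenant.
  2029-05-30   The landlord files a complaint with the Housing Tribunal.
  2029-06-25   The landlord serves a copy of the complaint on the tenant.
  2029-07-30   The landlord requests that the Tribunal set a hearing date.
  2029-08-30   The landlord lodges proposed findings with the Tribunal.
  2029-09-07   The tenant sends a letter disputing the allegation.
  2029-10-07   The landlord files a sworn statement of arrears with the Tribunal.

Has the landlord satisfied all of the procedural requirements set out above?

Step 1 — 7 and 35 days from 2029-04-12 (when the violation is discovered) are 2029-04-19 and 2029-05-17 respectively; done 2029-04-20, which is between those dates.
Step 2 — counting 39 days from 2029-04-12 (when the violation is discovered) gives a deadline of 2029-05-21; done 2029-05-18 — timely.
Step 3 — counting 30 days from 2029-05-18 (when the cure demand is delivered) gives a deadline of 2029-06-17; done 2029-05-30 — timely.
Step 4 — 7 and 44 days from 2029-05-30 (when the complaint is filed) are 2029-06-06 and 2029-07-13 respectively; done 2029-06-25 — within the window.
Step 5 — 15 and 29 days from 2029-07-14 (end of the 19-day response period, which began when the complaint is served on 2029-06-25) are 2029-07-29 and 2029-08-12 respectively; done 2029-07-30 — within the window.
Step 6 — counting 134 days from 2029-04-20 (when the written notice is served) gives a deadline of 2029-09-01; completed 2029-08-30, before the deadline.
Step 7 — 11 and 40 days from 2029-08-30 (when the proposed findings are lodged) are 2029-09-10 and 2029-10-09 respectively; done 2029-10-07, which is between those dates.

Yes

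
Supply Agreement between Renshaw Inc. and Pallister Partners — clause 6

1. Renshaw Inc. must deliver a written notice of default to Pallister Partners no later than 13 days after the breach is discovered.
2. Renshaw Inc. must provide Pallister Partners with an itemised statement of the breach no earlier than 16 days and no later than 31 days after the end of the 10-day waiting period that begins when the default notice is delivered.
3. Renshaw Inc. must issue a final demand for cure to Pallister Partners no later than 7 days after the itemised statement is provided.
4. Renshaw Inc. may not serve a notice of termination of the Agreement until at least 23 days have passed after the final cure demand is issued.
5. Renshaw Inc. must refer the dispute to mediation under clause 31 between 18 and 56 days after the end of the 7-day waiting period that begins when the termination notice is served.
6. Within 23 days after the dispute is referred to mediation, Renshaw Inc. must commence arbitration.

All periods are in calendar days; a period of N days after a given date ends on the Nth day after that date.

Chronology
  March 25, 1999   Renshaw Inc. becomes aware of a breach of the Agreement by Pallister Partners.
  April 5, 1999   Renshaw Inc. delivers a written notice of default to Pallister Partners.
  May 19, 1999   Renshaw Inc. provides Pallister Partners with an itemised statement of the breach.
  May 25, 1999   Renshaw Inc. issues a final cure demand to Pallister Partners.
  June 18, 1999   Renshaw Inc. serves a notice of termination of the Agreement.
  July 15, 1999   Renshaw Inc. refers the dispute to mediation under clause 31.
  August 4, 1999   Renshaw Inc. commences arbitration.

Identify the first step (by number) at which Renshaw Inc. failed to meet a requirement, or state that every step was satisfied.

Step 2

Step 1 — counting 13 days from March 25, 1999 (when the breach is discovered) gives a deadline of April 7, 1999; done April 5, 1999 — timely.
Step 2 — 16 and 31 days from April 15, 1999 (end of the 10-day waiting period, which began when the default notice is delivered on April 5, 1999) are May 1, 1999 and May 16, 1999 respectively; done May 19, 1999 — 3 days after the window closed.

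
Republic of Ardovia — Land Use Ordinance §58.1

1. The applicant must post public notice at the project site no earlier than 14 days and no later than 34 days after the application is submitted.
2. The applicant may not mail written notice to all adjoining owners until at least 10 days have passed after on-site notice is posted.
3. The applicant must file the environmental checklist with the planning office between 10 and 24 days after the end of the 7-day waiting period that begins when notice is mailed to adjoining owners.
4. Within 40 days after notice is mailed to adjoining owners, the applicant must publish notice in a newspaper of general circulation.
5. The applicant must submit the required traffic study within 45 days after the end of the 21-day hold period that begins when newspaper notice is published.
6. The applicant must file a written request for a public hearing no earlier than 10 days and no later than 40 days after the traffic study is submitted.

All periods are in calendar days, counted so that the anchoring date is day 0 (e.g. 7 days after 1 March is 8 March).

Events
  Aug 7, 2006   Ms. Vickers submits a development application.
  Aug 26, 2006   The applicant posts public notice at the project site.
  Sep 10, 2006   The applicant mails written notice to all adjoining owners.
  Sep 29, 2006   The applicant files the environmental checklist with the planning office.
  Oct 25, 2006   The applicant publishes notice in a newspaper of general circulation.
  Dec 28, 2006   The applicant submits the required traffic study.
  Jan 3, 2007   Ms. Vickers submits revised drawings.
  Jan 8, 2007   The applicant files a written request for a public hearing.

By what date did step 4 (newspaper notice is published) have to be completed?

Step 4 runs from Sep 10, 2006, when notice is mailed to adjoining owners. 40 days after Sep 10, 2006 is Oct 20, 2006.

Oct 20, 2006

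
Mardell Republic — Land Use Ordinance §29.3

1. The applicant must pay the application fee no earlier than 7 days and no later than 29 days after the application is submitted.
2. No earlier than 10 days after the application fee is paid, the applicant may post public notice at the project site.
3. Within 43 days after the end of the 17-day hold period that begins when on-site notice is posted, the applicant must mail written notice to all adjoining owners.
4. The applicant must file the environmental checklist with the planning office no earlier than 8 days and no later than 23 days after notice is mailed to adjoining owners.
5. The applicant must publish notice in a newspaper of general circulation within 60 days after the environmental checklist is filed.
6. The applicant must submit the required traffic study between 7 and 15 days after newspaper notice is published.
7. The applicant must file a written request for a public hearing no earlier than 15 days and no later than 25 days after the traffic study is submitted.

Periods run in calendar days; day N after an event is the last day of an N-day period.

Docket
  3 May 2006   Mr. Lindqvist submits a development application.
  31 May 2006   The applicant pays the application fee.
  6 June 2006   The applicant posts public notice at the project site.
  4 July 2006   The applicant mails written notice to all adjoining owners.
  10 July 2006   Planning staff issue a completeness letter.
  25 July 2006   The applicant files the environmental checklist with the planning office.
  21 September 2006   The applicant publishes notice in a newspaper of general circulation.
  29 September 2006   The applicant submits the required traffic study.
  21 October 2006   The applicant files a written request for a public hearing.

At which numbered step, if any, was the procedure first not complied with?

Step 2

(1) the permitted window runs from 3 May 2006 + 7 = 10 May 2006 to 3 May 2006 + 29 = 1 June 2006; done 31 May 2006, which is between those dates.
(2) permitted from 31 May 2006 + 10 days = 10 June 2006 onward; done 6 June 2006 — 4 days too early.
That is the first point of non-compliance.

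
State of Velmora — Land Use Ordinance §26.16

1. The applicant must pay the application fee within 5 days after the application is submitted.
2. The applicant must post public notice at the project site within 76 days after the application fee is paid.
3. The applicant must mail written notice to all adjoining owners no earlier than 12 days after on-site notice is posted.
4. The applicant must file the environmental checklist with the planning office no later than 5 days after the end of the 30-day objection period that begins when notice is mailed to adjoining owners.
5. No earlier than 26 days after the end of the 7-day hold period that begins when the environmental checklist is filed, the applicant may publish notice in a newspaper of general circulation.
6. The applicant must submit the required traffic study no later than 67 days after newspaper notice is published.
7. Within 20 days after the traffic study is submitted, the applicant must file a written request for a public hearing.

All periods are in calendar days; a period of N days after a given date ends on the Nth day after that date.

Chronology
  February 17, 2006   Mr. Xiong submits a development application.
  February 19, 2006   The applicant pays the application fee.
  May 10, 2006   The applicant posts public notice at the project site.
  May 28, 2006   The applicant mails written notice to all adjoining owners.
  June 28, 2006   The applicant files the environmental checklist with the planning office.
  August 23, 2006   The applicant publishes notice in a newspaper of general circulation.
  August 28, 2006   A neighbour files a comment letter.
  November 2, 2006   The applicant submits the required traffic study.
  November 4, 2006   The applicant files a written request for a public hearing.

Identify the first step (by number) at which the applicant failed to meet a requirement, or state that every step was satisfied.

(1) due by February 17, 2006 + 5 days = February 22, 2006; completed February 19, 2006, before the deadline.
(2) due by February 19, 2006 + 76 days = May 6, 2006; not done until May 10, 2006, 4 days after the deadline.
No need to go further; step 2 was not satisfied.

Step 2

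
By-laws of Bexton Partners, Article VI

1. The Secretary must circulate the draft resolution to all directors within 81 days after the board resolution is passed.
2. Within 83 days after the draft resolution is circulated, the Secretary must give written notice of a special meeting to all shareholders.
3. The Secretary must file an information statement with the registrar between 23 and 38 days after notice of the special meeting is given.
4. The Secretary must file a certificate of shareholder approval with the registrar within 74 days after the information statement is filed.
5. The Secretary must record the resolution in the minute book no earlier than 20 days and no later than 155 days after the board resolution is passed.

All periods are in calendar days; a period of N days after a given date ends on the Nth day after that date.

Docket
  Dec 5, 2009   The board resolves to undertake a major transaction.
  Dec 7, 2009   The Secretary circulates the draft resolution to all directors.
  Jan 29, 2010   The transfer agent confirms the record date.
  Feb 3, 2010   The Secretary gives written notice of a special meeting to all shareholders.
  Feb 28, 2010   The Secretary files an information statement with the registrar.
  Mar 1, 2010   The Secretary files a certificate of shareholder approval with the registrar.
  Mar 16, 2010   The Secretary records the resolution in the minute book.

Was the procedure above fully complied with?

(1) due by Dec 5, 2009 + 81 days = Feb 24, 2010; Dec 7, 2009 is within that limit.
(2) due by Dec 7, 2009 + 83 days = Feb 28, 2010; done Feb 3, 2010 — timely.
(3) the permitted window runs from Feb 3, 2010 + 23 = Feb 26, 2010 to Feb 3, 2010 + 38 = Mar 13, 2010; done Feb 28, 2010, which is between those dates.
(4) due by Feb 28, 2010 + 74 days = May 13, 2010; Mar 1, 2010 is within that limit.
(5) the permitted window runs from Dec 5, 2009 + 20 = Dec 25, 2009 to Dec 5, 2009 + 155 = May 9, 2010; done Mar 16, 2010 — within the window.

Yes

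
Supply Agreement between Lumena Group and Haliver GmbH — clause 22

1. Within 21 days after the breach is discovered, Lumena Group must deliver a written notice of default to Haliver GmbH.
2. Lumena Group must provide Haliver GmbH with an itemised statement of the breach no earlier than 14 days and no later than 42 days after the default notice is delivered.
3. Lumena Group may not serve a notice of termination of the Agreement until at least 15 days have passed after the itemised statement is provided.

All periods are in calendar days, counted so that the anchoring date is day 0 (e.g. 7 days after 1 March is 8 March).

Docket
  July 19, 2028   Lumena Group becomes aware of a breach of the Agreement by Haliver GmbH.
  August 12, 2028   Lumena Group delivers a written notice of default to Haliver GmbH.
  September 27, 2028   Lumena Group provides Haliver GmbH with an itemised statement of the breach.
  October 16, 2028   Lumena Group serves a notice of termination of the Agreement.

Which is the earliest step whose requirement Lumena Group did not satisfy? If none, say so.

Step 1

Step 1: 21 days after July 19, 2028 (when the breach is discovered) is August 9, 2028; not done until August 12, 2028, 3 days after the deadline.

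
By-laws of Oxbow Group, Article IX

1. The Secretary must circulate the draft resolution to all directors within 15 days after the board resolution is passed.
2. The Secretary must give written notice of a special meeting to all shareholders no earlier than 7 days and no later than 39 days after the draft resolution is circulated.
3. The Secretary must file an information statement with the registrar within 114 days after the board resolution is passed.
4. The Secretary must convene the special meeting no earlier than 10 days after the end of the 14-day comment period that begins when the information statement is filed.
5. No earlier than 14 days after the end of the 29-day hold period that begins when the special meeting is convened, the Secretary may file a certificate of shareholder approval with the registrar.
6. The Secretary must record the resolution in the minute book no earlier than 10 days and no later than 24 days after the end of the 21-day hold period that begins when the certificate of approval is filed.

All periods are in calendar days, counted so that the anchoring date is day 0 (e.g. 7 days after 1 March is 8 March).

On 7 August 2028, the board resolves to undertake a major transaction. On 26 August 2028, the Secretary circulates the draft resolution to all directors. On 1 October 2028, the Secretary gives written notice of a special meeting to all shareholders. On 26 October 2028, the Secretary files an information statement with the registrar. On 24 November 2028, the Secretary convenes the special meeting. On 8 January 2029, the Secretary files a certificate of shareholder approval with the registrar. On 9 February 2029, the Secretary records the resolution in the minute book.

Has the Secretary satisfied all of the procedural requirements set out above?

No

Step 1 — counting 15 days from 7 August 2028 (when the board resolution is passed) gives a deadline of 22 August 2028; not done until 26 August 2028, 4 days after the deadline.
That is the first point of non-compliance.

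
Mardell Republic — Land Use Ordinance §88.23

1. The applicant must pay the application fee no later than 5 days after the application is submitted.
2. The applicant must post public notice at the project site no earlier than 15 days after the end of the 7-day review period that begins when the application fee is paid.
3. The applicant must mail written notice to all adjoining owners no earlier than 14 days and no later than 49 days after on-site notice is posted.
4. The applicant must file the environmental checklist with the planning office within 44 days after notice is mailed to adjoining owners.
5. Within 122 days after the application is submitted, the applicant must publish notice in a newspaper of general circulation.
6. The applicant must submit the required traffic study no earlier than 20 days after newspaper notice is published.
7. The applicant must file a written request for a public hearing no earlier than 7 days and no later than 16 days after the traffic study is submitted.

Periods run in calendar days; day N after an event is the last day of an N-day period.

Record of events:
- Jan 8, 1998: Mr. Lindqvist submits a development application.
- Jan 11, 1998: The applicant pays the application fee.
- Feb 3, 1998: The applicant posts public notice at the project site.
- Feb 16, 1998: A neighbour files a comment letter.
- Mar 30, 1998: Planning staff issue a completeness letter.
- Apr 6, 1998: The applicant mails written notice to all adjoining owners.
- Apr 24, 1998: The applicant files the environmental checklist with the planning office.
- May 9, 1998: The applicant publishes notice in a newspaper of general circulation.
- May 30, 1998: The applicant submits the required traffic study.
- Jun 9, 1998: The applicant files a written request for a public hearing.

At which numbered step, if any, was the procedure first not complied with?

(1) due by Jan 8, 1998 + 5 days = Jan 13, 1998; completed Jan 11, 1998, before the deadline.
(2) permitted from Jan 18, 1998 + 15 days = Feb 2, 1998 onward; Feb 3, 1998 is on or after that date.
(3) the permitted window runs from Feb 3, 1998 + 14 = Feb 17, 1998 to Feb 3, 1998 + 49 = Mar 24, 1998; done Apr 6, 1998 — 13 days after the window closed.

Step 3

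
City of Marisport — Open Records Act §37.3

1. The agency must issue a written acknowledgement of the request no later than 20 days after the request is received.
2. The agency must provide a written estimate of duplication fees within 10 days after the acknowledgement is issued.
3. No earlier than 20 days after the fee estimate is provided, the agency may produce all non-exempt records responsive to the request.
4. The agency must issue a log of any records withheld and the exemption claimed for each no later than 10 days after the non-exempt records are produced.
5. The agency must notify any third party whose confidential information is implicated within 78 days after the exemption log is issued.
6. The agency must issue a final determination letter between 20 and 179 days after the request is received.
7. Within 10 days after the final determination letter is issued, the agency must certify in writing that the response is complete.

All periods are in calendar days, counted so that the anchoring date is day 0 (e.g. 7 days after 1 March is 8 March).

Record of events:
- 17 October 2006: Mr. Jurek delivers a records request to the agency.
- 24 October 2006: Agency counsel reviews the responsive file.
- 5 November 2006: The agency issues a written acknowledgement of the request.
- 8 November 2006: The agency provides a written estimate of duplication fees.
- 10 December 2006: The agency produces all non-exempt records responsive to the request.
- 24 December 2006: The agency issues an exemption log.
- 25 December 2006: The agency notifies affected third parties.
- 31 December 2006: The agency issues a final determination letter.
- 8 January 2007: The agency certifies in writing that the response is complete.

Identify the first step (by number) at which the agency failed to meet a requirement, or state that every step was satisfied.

Step 1: 20 days after 17 October 2006 (when the request is received) is 6 November 2006; completed 5 November 2006, before the deadline.
Step 2: 10 days after 5 November 2006 (when the acknowledgement is issued) is 15 November 2006; done 8 November 2006 — timely.
Step 3: the earliest permitted date is 20 days after 8 November 2006 (when the fee estimate is provided), i.e. 28 November 2006; done 10 December 2006 — permitted.
Step 4: 10 days after 10 December 2006 (when the non-exempt records are produced) is 20 December 2006; not done until 24 December 2006, 4 days after the deadline.
That is the first point of non-compliance.

Step 4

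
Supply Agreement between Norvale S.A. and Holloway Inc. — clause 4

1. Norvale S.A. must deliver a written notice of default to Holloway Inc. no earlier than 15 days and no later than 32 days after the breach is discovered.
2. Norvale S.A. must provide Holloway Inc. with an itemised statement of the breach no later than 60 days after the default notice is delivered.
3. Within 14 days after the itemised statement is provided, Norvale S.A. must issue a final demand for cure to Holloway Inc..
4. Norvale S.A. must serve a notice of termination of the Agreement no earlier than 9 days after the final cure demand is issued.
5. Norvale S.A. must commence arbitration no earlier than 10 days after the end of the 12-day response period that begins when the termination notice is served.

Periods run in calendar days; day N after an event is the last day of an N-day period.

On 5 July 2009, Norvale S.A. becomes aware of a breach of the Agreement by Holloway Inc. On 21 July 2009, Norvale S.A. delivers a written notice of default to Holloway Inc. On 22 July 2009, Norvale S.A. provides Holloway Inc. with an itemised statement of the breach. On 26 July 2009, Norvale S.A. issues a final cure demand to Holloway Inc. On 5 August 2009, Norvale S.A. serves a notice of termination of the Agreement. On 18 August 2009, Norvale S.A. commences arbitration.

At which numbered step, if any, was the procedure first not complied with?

Step 5

Step 1 — 15 and 32 days from 5 July 2009 (when the breach is discovered) are 20 July 2009 and 6 August 2009 respectively; done 21 July 2009, which is between those dates.
Step 2 — counting 60 days from 21 July 2009 (when the default notice is delivered) gives a deadline of 19 September 2009; completed 22 July 2009, before the deadline.
Step 3 — counting 14 days from 22 July 2009 (when the itemised statement is provided) gives a deadline of 5 August 2009; 26 July 2009 is within that limit.
Step 4 — must wait 9 days from 26 July 2009 (when the final cure demand is issued), so not before 4 August 2009; done 5 August 2009 — permitted.
Step 5 — must wait 10 days from 17 August 2009 (end of the 12-day response period, which began when the termination notice is served on 5 August 2009), so not before 27 August 2009; 18 August 2009 is 9 days before the earliest permitted date.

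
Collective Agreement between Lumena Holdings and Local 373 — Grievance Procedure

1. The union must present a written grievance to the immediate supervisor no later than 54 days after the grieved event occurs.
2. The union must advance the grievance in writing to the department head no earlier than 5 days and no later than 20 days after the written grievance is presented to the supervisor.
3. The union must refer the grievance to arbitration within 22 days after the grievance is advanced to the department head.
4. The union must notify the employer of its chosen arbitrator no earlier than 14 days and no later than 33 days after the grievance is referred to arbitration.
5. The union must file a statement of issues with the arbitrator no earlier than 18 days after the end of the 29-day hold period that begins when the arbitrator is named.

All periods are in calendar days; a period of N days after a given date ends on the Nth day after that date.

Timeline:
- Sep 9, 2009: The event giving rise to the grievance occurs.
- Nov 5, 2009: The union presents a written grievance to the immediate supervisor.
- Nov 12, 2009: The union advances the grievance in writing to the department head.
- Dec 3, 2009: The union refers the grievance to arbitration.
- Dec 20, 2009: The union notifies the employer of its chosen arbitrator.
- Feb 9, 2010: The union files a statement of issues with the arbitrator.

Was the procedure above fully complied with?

No

Step 1 — counting 54 days from Sep 9, 2009 (when the grieved event occurs) gives a deadline of Nov 2, 2009; not done until Nov 5, 2009, 3 days after the deadline.
No need to go further; step 1 was not satisfied.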